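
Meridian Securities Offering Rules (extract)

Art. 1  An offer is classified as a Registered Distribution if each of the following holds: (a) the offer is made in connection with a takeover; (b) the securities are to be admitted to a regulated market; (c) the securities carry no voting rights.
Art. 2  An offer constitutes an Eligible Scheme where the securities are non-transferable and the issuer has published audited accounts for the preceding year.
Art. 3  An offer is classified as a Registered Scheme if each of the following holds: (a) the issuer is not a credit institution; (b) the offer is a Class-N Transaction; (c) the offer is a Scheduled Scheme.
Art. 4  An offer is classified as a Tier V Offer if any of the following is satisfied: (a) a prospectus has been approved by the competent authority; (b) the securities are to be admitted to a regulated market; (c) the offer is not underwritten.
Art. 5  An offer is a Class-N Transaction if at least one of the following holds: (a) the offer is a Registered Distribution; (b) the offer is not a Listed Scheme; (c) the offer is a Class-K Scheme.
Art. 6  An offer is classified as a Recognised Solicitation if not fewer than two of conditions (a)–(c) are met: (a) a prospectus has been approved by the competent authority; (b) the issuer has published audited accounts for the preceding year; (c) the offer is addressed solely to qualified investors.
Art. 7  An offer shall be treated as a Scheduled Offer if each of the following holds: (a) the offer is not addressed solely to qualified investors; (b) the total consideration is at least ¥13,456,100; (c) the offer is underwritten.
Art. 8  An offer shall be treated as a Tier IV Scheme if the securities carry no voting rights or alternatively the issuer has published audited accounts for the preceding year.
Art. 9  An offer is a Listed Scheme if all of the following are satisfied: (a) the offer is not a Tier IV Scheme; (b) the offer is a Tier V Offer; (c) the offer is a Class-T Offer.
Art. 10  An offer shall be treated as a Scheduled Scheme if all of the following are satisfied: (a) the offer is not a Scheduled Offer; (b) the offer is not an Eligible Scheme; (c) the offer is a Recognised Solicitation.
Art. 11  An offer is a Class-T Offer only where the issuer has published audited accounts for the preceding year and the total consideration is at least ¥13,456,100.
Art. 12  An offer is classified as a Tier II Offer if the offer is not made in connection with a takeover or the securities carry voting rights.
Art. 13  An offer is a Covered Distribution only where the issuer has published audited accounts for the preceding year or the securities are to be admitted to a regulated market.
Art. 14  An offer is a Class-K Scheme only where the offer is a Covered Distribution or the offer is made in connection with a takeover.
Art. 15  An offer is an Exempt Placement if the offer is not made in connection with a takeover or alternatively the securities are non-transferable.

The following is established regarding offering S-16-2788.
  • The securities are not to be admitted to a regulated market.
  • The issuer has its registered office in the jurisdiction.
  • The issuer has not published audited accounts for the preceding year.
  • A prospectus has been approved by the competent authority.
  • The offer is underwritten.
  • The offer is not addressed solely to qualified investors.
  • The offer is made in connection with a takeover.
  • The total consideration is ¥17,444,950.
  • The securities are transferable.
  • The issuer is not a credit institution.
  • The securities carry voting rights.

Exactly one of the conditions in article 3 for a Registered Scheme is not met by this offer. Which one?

Under article 1: the offer is made in connection with a takeover? yes; and the securities are to be admitted to a regulated market? no; and the securities carry no voting rights? no. So the offer is not a Registered Distribution.
Under article 8: the securities carry no voting rights? no; or the issuer has published audited accounts for the preceding year? no. So the offer is not a Tier IV Scheme.
Under article 4: a prospectus has been approved by the competent authority? yes; or the securities are to be admitted to a regulated market? no; or the offer is not underwritten? no. So the offer is a Tier V Offer.
Under article 11: the issuer has published audited accounts for the preceding year? no; and total consideration: ¥17,444,950 ≥ ¥13,456,100? yes. So the offer is not a Class-T Offer.
Under article 9: not a Tier IV Scheme (article 8)? yes; and Tier V Offer (article 4)? yes; and Class-T Offer (article 11)? no. So the offer is not a Listed Scheme.
Under article 13: the issuer has published audited accounts for the preceding year? no; or the securities are to be admitted to a regulated market? no. So the offer is not a Covered Distribution.
Under article 14: Covered Distribution (article 13)? no; or the offer is made in connection with a takeover? yes. So the offer is a Class-K Scheme.
Under article 5: Registered Distribution (article 1)? no; or not a Listed Scheme (article 9)? yes; or Class-K Scheme (article 14)? yes. So the offer is a Class-N Transaction.
Under article 7: the offer is not addressed solely to qualified investors? yes; and total consideration: ¥17,444,950 ≥ ¥13,456,100? yes; and the offer is underwritten? yes. So the offer is a Scheduled Offer.
Under article 2: the securities are non-transferable? no; and the issuer has published audited accounts for the preceding year? no. So the offer is not an Eligible Scheme.
Under article 6: a prospectus has been approved by the competent authority? yes; the issuer has published audited accounts for the preceding year? no; the offer is addressed solely to qualified investors? no — 1 of 3 hold (need ≥2) → not satisfied.
Under article 10: not a Scheduled Offer (article 7)? no; and not an Eligible Scheme (article 2)? yes; and Recognised Solicitation (article 6)? no. So the offer is not a Scheduled Scheme.
Under article 3: the issuer is not a credit institution? yes; and Class-N Transaction (article 5)? yes; and Scheduled Scheme (article 10)? no. So the offer is not a Registered Scheme.

Scheduled Scheme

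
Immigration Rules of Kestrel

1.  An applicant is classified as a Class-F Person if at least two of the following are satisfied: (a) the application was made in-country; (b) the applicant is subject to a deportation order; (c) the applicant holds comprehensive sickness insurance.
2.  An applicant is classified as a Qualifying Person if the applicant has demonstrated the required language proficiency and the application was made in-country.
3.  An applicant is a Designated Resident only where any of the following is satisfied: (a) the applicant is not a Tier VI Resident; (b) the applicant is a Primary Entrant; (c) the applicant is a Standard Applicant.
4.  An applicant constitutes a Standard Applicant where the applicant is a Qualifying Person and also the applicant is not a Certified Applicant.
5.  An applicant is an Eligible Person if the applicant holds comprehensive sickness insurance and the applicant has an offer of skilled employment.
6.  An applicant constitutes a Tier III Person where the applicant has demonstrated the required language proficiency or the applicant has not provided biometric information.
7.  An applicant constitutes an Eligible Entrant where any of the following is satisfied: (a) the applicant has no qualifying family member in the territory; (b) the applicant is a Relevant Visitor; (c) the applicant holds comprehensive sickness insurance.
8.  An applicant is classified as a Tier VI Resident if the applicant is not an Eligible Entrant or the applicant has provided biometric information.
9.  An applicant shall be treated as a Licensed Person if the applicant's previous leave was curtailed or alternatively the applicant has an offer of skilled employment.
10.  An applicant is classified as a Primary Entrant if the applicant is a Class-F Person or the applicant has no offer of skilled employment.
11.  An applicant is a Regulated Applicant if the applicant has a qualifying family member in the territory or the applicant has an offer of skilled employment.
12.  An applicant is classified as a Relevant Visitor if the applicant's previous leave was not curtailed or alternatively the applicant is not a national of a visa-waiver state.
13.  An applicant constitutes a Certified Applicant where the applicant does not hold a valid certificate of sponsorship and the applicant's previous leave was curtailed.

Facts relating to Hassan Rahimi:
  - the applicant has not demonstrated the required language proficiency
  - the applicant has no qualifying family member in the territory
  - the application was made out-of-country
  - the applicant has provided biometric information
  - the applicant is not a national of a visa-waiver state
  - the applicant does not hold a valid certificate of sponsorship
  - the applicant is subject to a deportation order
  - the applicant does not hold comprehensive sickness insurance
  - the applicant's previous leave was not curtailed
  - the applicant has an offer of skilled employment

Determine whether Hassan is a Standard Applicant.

paragraph 2 — Qualifying Person: [the applicant has demonstrated the required language proficiency? no] AND [the application was made in-country? no] → not satisfied.
paragraph 13 — Certified Applicant: [the applicant does not hold a valid certificate of sponsorship? yes] AND [the applicant's previous leave was curtailed? no] → not satisfied.
paragraph 4 — Standard Applicant: [Qualifying Person (paragraph 2)? no] AND [not a Certified Applicant (paragraph 13)? yes] → not satisfied.

No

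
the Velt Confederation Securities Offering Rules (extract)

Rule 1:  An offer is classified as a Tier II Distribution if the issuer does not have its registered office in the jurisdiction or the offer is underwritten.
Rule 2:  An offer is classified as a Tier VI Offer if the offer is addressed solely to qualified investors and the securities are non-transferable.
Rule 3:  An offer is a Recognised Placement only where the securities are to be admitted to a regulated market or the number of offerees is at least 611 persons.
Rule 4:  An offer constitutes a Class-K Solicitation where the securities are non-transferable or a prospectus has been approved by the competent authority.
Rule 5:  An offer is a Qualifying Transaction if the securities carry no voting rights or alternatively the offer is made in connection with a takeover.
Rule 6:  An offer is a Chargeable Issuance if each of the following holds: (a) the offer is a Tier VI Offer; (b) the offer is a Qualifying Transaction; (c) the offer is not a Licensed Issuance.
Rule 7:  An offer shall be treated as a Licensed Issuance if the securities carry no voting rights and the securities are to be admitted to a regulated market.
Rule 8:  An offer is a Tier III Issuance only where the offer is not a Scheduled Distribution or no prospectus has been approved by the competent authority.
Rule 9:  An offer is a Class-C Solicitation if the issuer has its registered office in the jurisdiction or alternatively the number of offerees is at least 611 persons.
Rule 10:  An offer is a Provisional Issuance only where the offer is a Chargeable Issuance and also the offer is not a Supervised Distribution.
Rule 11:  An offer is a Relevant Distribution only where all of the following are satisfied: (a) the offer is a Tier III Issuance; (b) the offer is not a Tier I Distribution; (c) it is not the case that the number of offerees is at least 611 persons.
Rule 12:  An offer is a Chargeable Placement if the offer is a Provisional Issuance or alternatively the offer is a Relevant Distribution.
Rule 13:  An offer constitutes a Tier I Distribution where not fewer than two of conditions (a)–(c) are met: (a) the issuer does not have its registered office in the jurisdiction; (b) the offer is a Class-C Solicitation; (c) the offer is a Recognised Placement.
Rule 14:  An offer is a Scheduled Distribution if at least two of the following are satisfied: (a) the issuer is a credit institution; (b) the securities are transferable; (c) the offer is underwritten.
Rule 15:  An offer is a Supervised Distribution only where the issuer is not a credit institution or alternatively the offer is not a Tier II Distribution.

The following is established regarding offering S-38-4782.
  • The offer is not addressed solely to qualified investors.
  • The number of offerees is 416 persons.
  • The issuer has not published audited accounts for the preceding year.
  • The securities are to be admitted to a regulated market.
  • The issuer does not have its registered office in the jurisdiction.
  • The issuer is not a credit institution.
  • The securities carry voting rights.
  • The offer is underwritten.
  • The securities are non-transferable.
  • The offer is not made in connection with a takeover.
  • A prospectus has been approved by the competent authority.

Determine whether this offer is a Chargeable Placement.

rule 2 — Tier VI Offer: [the offer is addressed solely to qualified investors? no] AND [the securities are non-transferable? yes] → not satisfied.
rule 5 — Qualifying Transaction: [the securities carry no voting rights? no] OR [the offer is made in connection with a takeover? no] → not satisfied.
rule 7 — Licensed Issuance: [the securities carry no voting rights? no] AND [the securities are to be admitted to a regulated market? yes] → not satisfied.
rule 6 — Chargeable Issuance: [Tier VI Offer (rule 2)? no] AND [Qualifying Transaction (rule 5)? no] AND [not a Licensed Issuance (rule 7)? yes] → not satisfied.
rule 1 — Tier II Distribution: [the issuer does not have its registered office in the jurisdiction? yes] OR [the offer is underwritten? yes] → satisfied.
rule 15 — Supervised Distribution: [the issuer is not a credit institution? yes] OR [not a Tier II Distribution (rule 1)? no] → satisfied.
rule 10 — Provisional Issuance: [Chargeable Issuance (rule 6)? no] AND [not a Supervised Distribution (rule 15)? no] → not satisfied.
rule 14 — Scheduled Distribution: the issuer is a credit institution? no; the securities are transferable? no; the offer is underwritten? yes — 1 of 3 hold (need ≥2) → not satisfied.
rule 8 — Tier III Issuance: [not a Scheduled Distribution (rule 14)? yes] OR [no prospectus has been approved by the competent authority? no] → satisfied.
rule 9 — Class-C Solicitation: [the issuer has its registered office in the jurisdiction? no] OR [number of offerees: 416 persons ≥ 611 persons? no] → not satisfied.
rule 3 — Recognised Placement: [the securities are to be admitted to a regulated market? yes] OR [number of offerees: 416 persons ≥ 611 persons? no] → satisfied.
rule 13 — Tier I Distribution: the issuer does not have its registered office in the jurisdiction? yes; Class-C Solicitation (rule 9)? no; Recognised Placement (rule 3)? yes — 2 of 3 hold (need ≥2) → satisfied.
rule 11 — Relevant Distribution: [Tier III Issuance (rule 8)? yes] AND [not a Tier I Distribution (rule 13)? no] AND [number of offerees: 416 persons ≥ 611 persons? no, so negated condition yes] → not satisfied.
rule 12 — Chargeable Placement: [Provisional Issuance (rule 10)? no] OR [Relevant Distribution (rule 11)? no] → not satisfied.

No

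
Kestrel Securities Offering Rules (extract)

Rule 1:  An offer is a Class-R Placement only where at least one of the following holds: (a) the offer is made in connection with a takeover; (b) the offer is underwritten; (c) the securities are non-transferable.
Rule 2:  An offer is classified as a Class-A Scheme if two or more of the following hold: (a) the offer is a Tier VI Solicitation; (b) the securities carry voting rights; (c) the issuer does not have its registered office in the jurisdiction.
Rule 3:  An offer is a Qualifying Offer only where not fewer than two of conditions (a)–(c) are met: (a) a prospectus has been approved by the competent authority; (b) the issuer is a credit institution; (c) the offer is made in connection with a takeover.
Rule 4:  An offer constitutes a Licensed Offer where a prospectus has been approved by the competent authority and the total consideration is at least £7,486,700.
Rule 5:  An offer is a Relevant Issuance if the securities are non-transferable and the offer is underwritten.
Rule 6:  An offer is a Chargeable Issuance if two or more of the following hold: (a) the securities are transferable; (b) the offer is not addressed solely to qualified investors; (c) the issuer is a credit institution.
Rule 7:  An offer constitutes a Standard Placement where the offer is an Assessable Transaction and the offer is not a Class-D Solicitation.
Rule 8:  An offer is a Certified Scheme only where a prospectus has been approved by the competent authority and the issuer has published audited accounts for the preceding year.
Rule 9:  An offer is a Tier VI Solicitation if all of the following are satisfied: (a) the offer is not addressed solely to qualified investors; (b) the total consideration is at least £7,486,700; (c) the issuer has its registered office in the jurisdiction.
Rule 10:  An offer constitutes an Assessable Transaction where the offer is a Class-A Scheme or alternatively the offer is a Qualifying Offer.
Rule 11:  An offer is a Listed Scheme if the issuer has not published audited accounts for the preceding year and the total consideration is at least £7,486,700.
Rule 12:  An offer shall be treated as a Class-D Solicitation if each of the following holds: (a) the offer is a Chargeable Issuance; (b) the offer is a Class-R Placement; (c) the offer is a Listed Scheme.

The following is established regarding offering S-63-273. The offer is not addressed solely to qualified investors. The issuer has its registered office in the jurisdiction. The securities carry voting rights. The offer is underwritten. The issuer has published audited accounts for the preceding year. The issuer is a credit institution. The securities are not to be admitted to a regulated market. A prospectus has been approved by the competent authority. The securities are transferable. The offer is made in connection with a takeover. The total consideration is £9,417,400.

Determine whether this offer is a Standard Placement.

Yes

rule 9 — Tier VI Solicitation: [the offer is not addressed solely to qualified investors? yes] AND [total consideration: £9,417,400 ≥ £7,486,700? yes] AND [the issuer has its registered office in the jurisdiction? yes] → satisfied.
rule 2 — Class-A Scheme: Tier VI Solicitation (rule 9)? yes; the securities carry voting rights? yes; the issuer does not have its registered office in the jurisdiction? no — 2 of 3 hold (need ≥2) → satisfied.
rule 3 — Qualifying Offer: a prospectus has been approved by the competent authority? yes; the issuer is a credit institution? yes; the offer is made in connection with a takeover? yes — 3 of 3 hold (need ≥2) → satisfied.
rule 10 — Assessable Transaction: [Class-A Scheme (rule 2)? yes] OR [Qualifying Offer (rule 3)? yes] → satisfied.
rule 6 — Chargeable Issuance: the securities are transferable? yes; the offer is not addressed solely to qualified investors? yes; the issuer is a credit institution? yes — 3 of 3 hold (need ≥2) → satisfied.
rule 1 — Class-R Placement: [the offer is made in connection with a takeover? yes] OR [the offer is underwritten? yes] OR [the securities are non-transferable? no] → satisfied.
rule 11 — Listed Scheme: [the issuer has not published audited accounts for the preceding year? no] AND [total consideration: £9,417,400 ≥ £7,486,700? yes] → not satisfied.
rule 12 — Class-D Solicitation: [Chargeable Issuance (rule 6)? yes] AND [Class-R Placement (rule 1)? yes] AND [Listed Scheme (rule 11)? no] → not satisfied.
rule 7 — Standard Placement: [Assessable Transaction (rule 10)? yes] AND [not a Class-D Solicitation (rule 12)? yes] → satisfied.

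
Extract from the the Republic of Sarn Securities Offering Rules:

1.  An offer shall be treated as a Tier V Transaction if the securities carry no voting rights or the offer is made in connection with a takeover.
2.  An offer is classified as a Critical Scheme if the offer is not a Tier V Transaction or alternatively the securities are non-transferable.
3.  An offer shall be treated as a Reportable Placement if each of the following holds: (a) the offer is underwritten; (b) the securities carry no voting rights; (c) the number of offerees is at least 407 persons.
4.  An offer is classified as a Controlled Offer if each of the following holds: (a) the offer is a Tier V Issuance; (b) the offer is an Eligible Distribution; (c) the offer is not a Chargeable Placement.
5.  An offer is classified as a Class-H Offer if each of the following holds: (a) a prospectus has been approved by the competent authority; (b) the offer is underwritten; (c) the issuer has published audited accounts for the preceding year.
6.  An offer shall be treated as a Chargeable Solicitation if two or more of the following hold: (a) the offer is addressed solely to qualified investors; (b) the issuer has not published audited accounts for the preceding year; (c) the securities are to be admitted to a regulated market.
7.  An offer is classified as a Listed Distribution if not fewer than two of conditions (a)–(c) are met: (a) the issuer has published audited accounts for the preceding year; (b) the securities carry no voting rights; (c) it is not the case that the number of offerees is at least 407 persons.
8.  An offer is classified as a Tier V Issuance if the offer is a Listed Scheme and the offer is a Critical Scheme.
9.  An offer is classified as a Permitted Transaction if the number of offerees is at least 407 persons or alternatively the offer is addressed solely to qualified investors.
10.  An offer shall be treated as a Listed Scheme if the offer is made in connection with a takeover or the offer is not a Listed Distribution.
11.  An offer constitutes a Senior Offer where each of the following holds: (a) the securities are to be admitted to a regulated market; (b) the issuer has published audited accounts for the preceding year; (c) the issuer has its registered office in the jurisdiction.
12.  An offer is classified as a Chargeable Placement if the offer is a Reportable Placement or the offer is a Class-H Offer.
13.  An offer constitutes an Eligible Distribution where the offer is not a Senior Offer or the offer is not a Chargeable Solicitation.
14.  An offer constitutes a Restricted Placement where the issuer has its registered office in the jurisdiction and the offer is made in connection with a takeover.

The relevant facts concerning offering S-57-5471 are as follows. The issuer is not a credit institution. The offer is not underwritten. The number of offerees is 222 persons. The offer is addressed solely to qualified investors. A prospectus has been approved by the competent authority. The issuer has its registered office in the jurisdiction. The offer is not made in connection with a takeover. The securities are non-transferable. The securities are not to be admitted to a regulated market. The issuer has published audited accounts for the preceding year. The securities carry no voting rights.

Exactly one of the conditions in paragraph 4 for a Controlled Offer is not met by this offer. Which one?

Tier V Issuance

paragraph 7 — Listed Distribution: the issuer has published audited accounts for the preceding year? yes; the securities carry no voting rights? yes; number of offerees: 222 persons ≥ 407 persons? no, so negated condition yes — 3 of 3 hold (need ≥2) → satisfied.
paragraph 10 — Listed Scheme: [the offer is made in connection with a takeover? no] OR [not a Listed Distribution (paragraph 7)? no] → not satisfied.
paragraph 1 — Tier V Transaction: [the securities carry no voting rights? yes] OR [the offer is made in connection with a takeover? no] → satisfied.
paragraph 2 — Critical Scheme: [not a Tier V Transaction (paragraph 1)? no] OR [the securities are non-transferable? yes] → satisfied.
paragraph 8 — Tier V Issuance: [Listed Scheme (paragraph 10)? no] AND [Critical Scheme (paragraph 2)? yes] → not satisfied.
paragraph 11 — Senior Offer: [the securities are to be admitted to a regulated market? no] AND [the issuer has published audited accounts for the preceding year? yes] AND [the issuer has its registered office in the jurisdiction? yes] → not satisfied.
paragraph 6 — Chargeable Solicitation: the offer is addressed solely to qualified investors? yes; the issuer has not published audited accounts for the preceding year? no; the securities are to be admitted to a regulated market? no — 1 of 3 hold (need ≥2) → not satisfied.
paragraph 13 — Eligible Distribution: [not a Senior Offer (paragraph 11)? yes] OR [not a Chargeable Solicitation (paragraph 6)? yes] → satisfied.
paragraph 3 — Reportable Placement: [the offer is underwritten? no] AND [the securities carry no voting rights? yes] AND [number of offerees: 222 persons ≥ 407 persons? no] → not satisfied.
paragraph 5 — Class-H Offer: [a prospectus has been approved by the competent authority? yes] AND [the offer is underwritten? no] AND [the issuer has published audited accounts for the preceding year? yes] → not satisfied.
paragraph 12 — Chargeable Placement: [Reportable Placement (paragraph 3)? no] OR [Class-H Offer (paragraph 5)? no] → not satisfied.
paragraph 4 — Controlled Offer: [Tier V Issuance (paragraph 8)? no] AND [Eligible Distribution (paragraph 13)? yes] AND [not a Chargeable Placement (paragraph 12)? yes] → not satisfied.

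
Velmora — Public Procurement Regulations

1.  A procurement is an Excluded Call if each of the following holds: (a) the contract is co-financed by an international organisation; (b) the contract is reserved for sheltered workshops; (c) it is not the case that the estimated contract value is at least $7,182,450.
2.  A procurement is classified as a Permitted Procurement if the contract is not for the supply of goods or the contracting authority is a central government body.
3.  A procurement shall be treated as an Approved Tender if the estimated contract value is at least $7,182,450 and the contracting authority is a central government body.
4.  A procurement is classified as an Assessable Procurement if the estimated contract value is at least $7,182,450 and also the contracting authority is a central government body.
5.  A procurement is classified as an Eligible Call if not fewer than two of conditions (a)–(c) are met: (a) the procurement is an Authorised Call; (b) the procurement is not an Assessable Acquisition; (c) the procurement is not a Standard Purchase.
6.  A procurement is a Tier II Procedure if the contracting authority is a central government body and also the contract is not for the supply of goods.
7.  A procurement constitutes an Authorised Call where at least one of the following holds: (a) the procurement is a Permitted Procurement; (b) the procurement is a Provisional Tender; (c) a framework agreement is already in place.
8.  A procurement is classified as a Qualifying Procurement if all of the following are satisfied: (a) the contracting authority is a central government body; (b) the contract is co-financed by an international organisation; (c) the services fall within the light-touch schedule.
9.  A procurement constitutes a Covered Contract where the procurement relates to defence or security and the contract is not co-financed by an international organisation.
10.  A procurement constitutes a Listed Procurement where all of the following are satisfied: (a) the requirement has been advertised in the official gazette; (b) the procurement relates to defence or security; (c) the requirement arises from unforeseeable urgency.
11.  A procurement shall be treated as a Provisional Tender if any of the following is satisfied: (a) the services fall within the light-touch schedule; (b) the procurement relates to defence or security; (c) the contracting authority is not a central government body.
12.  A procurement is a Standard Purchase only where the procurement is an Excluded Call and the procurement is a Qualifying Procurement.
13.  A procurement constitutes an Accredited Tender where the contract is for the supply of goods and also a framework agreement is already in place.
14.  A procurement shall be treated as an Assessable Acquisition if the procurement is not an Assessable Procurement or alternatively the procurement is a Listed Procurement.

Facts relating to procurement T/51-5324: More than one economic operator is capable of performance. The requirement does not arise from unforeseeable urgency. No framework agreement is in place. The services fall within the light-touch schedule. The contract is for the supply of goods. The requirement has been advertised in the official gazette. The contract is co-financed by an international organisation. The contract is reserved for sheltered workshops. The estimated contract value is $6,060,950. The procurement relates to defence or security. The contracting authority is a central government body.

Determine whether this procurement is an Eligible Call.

No

paragraph 2 — Permitted Procurement: [the contract is not for the supply of goods? no] OR [the contracting authority is a central government body? yes] → satisfied.
paragraph 11 — Provisional Tender: [the services fall within the light-touch schedule? yes] OR [the procurement relates to defence or security? yes] OR [the contracting authority is not a central government body? no] → satisfied.
paragraph 7 — Authorised Call: [Permitted Procurement (paragraph 2)? yes] OR [Provisional Tender (paragraph 11)? yes] OR [a framework agreement is already in place? no] → satisfied.
paragraph 4 — Assessable Procurement: [estimated contract value: $6,060,950 ≥ $7,182,450? no] AND [the contracting authority is a central government body? yes] → not satisfied.
paragraph 10 — Listed Procurement: [the requirement has been advertised in the official gazette? yes] AND [the procurement relates to defence or security? yes] AND [the requirement arises from unforeseeable urgency? no] → not satisfied.
paragraph 14 — Assessable Acquisition: [not an Assessable Procurement (paragraph 4)? yes] OR [Listed Procurement (paragraph 10)? no] → satisfied.
paragraph 1 — Excluded Call: [the contract is co-financed by an international organisation? yes] AND [the contract is reserved for sheltered workshops? yes] AND [estimated contract value: $6,060,950 ≥ $7,182,450? no, so negated condition yes] → satisfied.
paragraph 8 — Qualifying Procurement: [the contracting authority is a central government body? yes] AND [the contract is co-financed by an international organisation? yes] AND [the services fall within the light-touch schedule? yes] → satisfied.
paragraph 12 — Standard Purchase: [Excluded Call (paragraph 1)? yes] AND [Qualifying Procurement (paragraph 8)? yes] → satisfied.
paragraph 5 — Eligible Call: Authorised Call (paragraph 7)? yes; not an Assessable Acquisition (paragraph 14)? no; not a Standard Purchase (paragraph 12)? no — 1 of 3 hold (need ≥2) → not satisfied.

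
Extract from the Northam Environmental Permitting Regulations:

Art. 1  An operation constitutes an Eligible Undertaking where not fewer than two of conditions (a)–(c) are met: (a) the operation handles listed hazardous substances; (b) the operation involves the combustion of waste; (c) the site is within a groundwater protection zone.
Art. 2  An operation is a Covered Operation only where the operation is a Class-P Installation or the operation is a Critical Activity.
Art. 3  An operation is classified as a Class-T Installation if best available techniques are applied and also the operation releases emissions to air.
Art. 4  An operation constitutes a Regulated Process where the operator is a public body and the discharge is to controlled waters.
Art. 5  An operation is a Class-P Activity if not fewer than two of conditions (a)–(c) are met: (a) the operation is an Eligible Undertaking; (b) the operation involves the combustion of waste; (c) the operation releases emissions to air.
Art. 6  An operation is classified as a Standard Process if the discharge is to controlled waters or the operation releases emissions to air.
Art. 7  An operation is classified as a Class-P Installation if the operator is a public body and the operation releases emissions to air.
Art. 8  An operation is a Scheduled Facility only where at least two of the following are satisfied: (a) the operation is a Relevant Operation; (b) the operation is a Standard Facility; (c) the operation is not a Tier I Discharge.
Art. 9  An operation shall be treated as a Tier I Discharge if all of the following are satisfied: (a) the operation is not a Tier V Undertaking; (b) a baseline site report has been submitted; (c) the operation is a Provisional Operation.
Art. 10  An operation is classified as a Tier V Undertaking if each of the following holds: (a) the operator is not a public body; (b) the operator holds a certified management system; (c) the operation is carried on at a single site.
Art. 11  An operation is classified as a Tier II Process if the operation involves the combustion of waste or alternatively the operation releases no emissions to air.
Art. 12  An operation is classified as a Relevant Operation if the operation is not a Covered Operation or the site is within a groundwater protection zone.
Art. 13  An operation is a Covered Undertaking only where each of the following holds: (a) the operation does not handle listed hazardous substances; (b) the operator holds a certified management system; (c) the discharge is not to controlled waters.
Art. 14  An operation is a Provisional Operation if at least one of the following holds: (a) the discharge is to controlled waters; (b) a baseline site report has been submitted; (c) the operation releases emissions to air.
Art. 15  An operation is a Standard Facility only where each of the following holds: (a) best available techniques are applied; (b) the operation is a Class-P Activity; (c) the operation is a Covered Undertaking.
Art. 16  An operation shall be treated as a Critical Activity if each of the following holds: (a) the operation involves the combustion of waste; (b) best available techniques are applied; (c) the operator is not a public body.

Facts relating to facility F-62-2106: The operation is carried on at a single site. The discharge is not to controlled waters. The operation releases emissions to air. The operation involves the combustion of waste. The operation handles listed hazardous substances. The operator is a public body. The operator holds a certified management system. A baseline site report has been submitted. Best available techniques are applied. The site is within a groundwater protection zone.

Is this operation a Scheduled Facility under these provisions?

No

article 7 — Class-P Installation: [the operator is a public body? yes] AND [the operation releases emissions to air? yes] → satisfied.
article 16 — Critical Activity: [the operation involves the combustion of waste? yes] AND [best available techniques are applied? yes] AND [the operator is not a public body? no] → not satisfied.
article 2 — Covered Operation: [Class-P Installation (article 7)? yes] OR [Critical Activity (article 16)? no] → satisfied.
article 12 — Relevant Operation: [not a Covered Operation (article 2)? no] OR [the site is within a groundwater protection zone? yes] → satisfied.
article 1 — Eligible Undertaking: the operation handles listed hazardous substances? yes; the operation involves the combustion of waste? yes; the site is within a groundwater protection zone? yes — 3 of 3 hold (need ≥2) → satisfied.
article 5 — Class-P Activity: Eligible Undertaking (article 1)? yes; the operation involves the combustion of waste? yes; the operation releases emissions to air? yes — 3 of 3 hold (need ≥2) → satisfied.
article 13 — Covered Undertaking: [the operation does not handle listed hazardous substances? no] AND [the operator holds a certified management system? yes] AND [the discharge is not to controlled waters? yes] → not satisfied.
article 15 — Standard Facility: [best available techniques are applied? yes] AND [Class-P Activity (article 5)? yes] AND [Covered Undertaking (article 13)? no] → not satisfied.
article 10 — Tier V Undertaking: [the operator is not a public body? no] AND [the operator holds a certified management system? yes] AND [the operation is carried on at a single site? yes] → not satisfied.
article 14 — Provisional Operation: [the discharge is to controlled waters? no] OR [a baseline site report has been submitted? yes] OR [the operation releases emissions to air? yes] → satisfied.
article 9 — Tier I Discharge: [not a Tier V Undertaking (article 10)? yes] AND [a baseline site report has been submitted? yes] AND [Provisional Operation (article 14)? yes] → satisfied.
article 8 — Scheduled Facility: Relevant Operation (article 12)? yes; Standard Facility (article 15)? no; not a Tier I Discharge (article 9)? no — 1 of 3 hold (need ≥2) → not satisfied.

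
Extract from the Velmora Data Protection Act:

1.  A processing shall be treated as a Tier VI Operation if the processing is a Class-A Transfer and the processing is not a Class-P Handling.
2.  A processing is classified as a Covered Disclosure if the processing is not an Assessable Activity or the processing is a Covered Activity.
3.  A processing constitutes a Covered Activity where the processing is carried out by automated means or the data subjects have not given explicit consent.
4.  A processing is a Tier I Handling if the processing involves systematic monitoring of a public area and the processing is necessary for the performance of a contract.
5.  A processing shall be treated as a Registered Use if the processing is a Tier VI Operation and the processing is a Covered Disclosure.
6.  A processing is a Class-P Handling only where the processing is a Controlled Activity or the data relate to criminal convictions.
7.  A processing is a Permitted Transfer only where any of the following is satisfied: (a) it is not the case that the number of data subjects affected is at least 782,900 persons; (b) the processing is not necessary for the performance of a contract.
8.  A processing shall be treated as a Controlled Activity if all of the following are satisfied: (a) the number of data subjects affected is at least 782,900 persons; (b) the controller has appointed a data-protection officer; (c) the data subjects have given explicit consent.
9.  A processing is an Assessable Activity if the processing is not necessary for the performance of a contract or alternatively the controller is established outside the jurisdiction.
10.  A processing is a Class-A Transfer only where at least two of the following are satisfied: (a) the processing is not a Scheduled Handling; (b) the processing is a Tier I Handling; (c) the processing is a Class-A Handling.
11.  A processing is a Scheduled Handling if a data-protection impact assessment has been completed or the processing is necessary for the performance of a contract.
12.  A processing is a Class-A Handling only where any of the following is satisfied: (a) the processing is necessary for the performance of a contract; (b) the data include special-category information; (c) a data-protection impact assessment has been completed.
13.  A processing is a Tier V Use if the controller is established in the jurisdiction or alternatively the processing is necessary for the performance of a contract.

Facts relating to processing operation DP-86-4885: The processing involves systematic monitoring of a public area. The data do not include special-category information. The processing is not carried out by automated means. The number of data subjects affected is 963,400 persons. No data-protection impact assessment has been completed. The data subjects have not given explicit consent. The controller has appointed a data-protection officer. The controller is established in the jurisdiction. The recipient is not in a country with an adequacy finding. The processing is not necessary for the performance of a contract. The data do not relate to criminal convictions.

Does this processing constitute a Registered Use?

No

paragraph 11 — Scheduled Handling: [a data-protection impact assessment has been completed? no] OR [the processing is necessary for the performance of a contract? no] → not satisfied.
paragraph 4 — Tier I Handling: [the processing involves systematic monitoring of a public area? yes] AND [the processing is necessary for the performance of a contract? no] → not satisfied.
paragraph 12 — Class-A Handling: [the processing is necessary for the performance of a contract? no] OR [the data include special-category information? no] OR [a data-protection impact assessment has been completed? no] → not satisfied.
paragraph 10 — Class-A Transfer: not a Scheduled Handling (paragraph 11)? yes; Tier I Handling (paragraph 4)? no; Class-A Handling (paragraph 12)? no — 1 of 3 hold (need ≥2) → not satisfied.
paragraph 8 — Controlled Activity: [number of data subjects affected: 963,400 persons ≥ 782,900 persons? yes] AND [the controller has appointed a data-protection officer? yes] AND [the data subjects have given explicit consent? no] → not satisfied.
paragraph 6 — Class-P Handling: [Controlled Activity (paragraph 8)? no] OR [the data relate to criminal convictions? no] → not satisfied.
paragraph 1 — Tier VI Operation: [Class-A Transfer (paragraph 10)? no] AND [not a Class-P Handling (paragraph 6)? yes] → not satisfied.
paragraph 9 — Assessable Activity: [the processing is not necessary for the performance of a contract? yes] OR [the controller is established outside the jurisdiction? no] → satisfied.
paragraph 3 — Covered Activity: [the processing is carried out by automated means? no] OR [the data subjects have not given explicit consent? yes] → satisfied.
paragraph 2 — Covered Disclosure: [not an Assessable Activity (paragraph 9)? no] OR [Covered Activity (paragraph 3)? yes] → satisfied.
paragraph 5 — Registered Use: [Tier VI Operation (paragraph 1)? no] AND [Covered Disclosure (paragraph 2)? yes] → not satisfied.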